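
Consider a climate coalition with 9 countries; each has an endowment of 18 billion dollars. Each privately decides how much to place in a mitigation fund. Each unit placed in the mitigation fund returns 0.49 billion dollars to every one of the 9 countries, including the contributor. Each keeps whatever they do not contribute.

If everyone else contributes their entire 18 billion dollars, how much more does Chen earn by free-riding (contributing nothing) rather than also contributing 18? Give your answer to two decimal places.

9.18 billion dollars

Switching from a contribution of 18 to 0 lets Chen keep an extra 18 billion dollars, but lowers the mitigation fund by 18, which costs Chen their own share of that drop: 0.49 × 18 = 8.82.
Net gain = 18 − 8.82 = 9.18. The private return per contributed unit (0.49) is below 1, so free-riding is indeed the best response regardless of what the others do.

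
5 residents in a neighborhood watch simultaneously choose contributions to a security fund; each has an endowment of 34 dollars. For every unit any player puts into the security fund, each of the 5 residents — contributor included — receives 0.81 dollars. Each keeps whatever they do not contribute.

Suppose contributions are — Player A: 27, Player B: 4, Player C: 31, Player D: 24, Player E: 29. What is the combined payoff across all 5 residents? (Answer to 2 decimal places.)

Total contributed: 27 + 4 + 31 + 24 + 29 = 115; total kept: 5 × 34 − 115 = 55.
The security fund pays out 0.81 × 5 × 115 = 465.75 in aggregate.
Group total = 55 + 465.75 = 520.75.

520.75 dollars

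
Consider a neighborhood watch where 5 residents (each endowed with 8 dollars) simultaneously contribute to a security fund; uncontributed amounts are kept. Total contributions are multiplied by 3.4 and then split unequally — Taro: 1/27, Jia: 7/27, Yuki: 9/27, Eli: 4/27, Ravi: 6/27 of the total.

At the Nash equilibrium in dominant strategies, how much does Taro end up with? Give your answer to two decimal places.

Each unit j contributes comes back to j as 3.4 × (j's share), so j prefers to contribute only if that share exceeds 1/3.4 = 0.2941; otherwise keeping the unit dominates.
Yuki alone (share 9/27) is above the threshold, contributing 8; the remaining 4 contribute 0. Total contributed: 8.
Taro keeps 8 and receives 3.4 × 8 × 1/27 = 1.01 from the security fund, for a payoff of 9.01.

9.01 dollars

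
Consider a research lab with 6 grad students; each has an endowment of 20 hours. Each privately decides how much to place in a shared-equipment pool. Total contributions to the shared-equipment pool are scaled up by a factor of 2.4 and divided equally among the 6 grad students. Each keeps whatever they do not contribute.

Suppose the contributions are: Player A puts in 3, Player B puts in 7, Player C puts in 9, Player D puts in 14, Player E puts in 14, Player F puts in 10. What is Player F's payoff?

Total contributed: 3 + 7 + 9 + 14 + 14 + 10 = 57.
Each receives 2.4 × 57 / 6 = 22.80 from the shared-equipment pool.
Player F keeps 20 − 10 = 10, so Player F's payoff is 10 + 22.80 = 32.80.

32.80 hours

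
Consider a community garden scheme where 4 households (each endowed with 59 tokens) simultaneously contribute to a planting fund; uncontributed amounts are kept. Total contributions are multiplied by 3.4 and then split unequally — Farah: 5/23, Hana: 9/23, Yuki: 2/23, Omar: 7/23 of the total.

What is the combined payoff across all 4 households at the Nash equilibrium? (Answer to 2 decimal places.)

Each unit j contributes comes back to j as 3.4 × (j's share), so j prefers to contribute only if that share exceeds 1/3.4 = 0.2941; otherwise keeping the unit dominates.
The shares above 0.2941 belong to Hana and Omar, contributing 59 each; the remaining 2 contribute 0. Total contributed: 118.
The planting fund pays out 3.4 × 118 = 401.20 in total (split across the unequal shares, but the aggregate is all that matters for the group sum).
The 2 free-riders keep 59 each, adding 118. Group total = 118 + 401.20 = 519.20.

519.20 tokens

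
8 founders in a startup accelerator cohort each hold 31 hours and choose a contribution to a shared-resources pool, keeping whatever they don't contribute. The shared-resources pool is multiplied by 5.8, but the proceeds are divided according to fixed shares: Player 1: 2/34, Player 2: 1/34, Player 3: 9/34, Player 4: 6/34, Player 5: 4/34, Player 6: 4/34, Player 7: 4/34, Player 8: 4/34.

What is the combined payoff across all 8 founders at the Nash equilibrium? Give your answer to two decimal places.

545.60 hours

For player j, contributing a unit is worthwhile iff 5.8 × (j's share) ≥ 1, i.e. iff j's share is at least 0.1724.
Player 3 and Player 4 are above the threshold, contributing 31 each; the remaining 6 contribute 0. Total contributed: 62.
The shared-resources pool pays out 5.8 × 62 = 359.60 in total (split across the unequal shares, but the aggregate is all that matters for the group sum).
The 6 free-riders keep 31 each, adding 186. Group total = 186 + 359.60 = 545.60.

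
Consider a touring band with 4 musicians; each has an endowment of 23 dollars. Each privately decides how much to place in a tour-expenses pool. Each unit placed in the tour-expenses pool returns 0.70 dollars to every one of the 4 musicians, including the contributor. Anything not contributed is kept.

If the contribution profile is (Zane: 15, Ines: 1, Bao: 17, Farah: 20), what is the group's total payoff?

187.40 dollars

Total contributed: 15 + 1 + 17 + 20 = 53; total kept: 4 × 23 − 53 = 39.
The tour-expenses pool pays out 0.70 × 4 × 53 = 148.40 in aggregate.
Group total = 39 + 148.40 = 187.40.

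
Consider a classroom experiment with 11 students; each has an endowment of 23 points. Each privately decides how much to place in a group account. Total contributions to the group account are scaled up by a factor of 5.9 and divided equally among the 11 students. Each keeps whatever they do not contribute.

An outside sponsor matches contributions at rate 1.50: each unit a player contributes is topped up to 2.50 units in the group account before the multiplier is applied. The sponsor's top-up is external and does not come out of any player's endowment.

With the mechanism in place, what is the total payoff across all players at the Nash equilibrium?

3731.75 points

Under the mechanism each unit contributed yields 5.9 × 2.50 / 11 = 1.3409 back to its contributor per unit of net cost, which exceeds 1, making full contribution the dominant choice for everyone.
So the Nash equilibrium is full contribution by all 11; the group earns 5.9 × 2.50 × 253 = 3731.75.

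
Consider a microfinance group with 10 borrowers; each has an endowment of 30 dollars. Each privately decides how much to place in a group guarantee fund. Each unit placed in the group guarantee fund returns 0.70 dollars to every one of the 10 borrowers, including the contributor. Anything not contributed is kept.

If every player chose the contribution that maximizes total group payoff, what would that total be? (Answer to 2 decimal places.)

2100.00 dollars

Each contributed unit returns 7.000 to the group as a whole (0.70 to each of 10 players), which exceeds 1, so the social optimum is full contribution: group total = 7.000 × 300 = 2100.00.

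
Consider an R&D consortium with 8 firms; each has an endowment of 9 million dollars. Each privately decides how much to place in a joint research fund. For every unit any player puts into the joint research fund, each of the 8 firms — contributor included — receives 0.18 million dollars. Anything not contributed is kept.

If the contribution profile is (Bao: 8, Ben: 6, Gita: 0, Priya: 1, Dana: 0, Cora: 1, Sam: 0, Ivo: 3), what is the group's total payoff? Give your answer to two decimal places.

80.36 million dollars

Total contributed: 8 + 6 + 0 + 1 + 0 + 1 + 0 + 3 = 19; total kept: 8 × 9 − 19 = 53.
The joint research fund pays out 0.18 × 8 × 19 = 27.36 in aggregate.
Group total = 53 + 27.36 = 80.36.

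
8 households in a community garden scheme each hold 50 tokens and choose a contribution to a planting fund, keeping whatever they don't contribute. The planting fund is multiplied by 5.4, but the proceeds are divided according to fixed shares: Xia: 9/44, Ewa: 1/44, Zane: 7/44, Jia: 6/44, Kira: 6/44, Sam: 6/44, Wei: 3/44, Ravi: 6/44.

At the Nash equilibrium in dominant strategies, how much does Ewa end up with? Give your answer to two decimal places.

56.14 tokens

A player with share s gets back 5.4·s per unit contributed, so full contribution is dominant for anyone with s > 1/5.4 = 0.1852 and zero contribution is dominant for anyone below.
Xia alone (share 9/44) is above the threshold, contributing 50; the remaining 7 contribute 0. Total contributed: 50.
Ewa keeps 50 and receives 5.4 × 50 × 1/44 = 6.14 from the planting fund, for a payoff of 56.14.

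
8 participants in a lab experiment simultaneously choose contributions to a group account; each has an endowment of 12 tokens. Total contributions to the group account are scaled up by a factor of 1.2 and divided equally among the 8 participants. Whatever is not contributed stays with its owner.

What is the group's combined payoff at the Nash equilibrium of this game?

96.00 tokens

Each contributed unit returns 1.2/8 = 0.1500 to its contributor — below 1 — so contributing 0 is dominant for every player. At the Nash equilibrium everyone keeps their 12, and the group total is 8 × 12 = 96.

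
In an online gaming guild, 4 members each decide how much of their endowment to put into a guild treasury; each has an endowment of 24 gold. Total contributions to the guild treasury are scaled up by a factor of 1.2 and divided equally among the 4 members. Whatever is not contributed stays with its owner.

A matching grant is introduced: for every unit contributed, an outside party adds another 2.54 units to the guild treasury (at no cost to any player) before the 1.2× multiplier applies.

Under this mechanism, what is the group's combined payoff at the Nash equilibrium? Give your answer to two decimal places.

The effective private return per unit is now 1.2 × 3.54 / 4 = 1.0620 > 1, so every player's dominant strategy flips to full contribution.
So the Nash equilibrium is full contribution by all 4; the group earns 1.2 × 3.54 × 96 = 407.81.

407.81 gold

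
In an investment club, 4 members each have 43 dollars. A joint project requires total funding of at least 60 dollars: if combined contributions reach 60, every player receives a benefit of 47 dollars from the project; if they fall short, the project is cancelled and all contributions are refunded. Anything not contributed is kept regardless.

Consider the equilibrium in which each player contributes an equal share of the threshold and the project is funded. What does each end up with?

75 dollars

Equal share of the threshold: 60/4 = 15.
At this profile no one gains by cutting their contribution: any cut drops the total below 60, the project is cancelled, contributions are refunded, and the deviator ends with 43, which is less than 43 − 15 + 47 = 75. Contributing more than 15 just wastes the excess. So contributing exactly 15 is a best response.
Each player's payoff: 43 − 15 + 47 = 75.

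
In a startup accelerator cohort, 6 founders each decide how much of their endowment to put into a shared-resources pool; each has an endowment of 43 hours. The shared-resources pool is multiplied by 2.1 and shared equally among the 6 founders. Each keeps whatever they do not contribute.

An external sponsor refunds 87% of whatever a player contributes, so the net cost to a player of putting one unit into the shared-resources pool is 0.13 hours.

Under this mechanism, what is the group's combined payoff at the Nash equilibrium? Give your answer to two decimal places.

766.26 hours

The effective private return per unit is now (2.1/6) / 0.13 = 2.6923 > 1, so every player's dominant strategy flips to full contribution.
At the Nash equilibrium everyone contributes 43. Group total payoff = 6 × (43 × 0.87 + 2.1 × 43) = 766.26.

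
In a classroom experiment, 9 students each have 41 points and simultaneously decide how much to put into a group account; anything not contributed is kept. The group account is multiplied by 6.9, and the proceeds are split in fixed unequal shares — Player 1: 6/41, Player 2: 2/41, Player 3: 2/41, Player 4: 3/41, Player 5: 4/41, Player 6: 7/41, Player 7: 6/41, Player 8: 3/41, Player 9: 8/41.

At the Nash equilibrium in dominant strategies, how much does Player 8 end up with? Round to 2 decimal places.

Player j's private return per contributed unit is 6.9 × (j's share). Contributing is weakly dominant for j when that share is at least 1/6.9 = 0.1449, and contributing 0 is dominant otherwise.
The shares above 0.1449 belong to Player 1, Player 6, Player 7 and Player 9, contributing 41 each; the remaining 5 contribute 0. Total contributed: 164.
Player 8 keeps 41 and receives 6.9 × 164 × 3/41 = 82.80 from the group account, for a payoff of 123.80.

123.80 points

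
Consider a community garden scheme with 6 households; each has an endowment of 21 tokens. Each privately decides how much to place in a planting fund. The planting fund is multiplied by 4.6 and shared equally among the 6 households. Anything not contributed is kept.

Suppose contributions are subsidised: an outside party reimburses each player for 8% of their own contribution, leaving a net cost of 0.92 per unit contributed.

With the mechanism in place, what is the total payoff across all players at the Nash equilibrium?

With the mechanism, a contributed unit returns (4.6/6) / 0.92 = 0.8333 per unit of net cost — still below 1 — so contributing 0 remains dominant for every player.
At the Nash equilibrium no one contributes; group total payoff = 6 × 21 = 126.

126.00 tokens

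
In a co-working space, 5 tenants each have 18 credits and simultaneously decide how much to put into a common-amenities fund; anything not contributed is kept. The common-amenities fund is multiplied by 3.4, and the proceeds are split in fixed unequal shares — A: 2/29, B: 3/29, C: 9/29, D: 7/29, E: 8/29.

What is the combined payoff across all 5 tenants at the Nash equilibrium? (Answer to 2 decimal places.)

133.20 credits

Player j's private return per contributed unit is 3.4 × (j's share). Contributing is weakly dominant for j when that share is at least 1/3.4 = 0.2941, and contributing 0 is dominant otherwise.
Only C (9/29) clears that bar, contributing 18; the remaining 4 contribute 0. Total contributed: 18.
The common-amenities fund pays out 3.4 × 18 = 61.20 in total (split across the unequal shares, but the aggregate is all that matters for the group sum).
The 4 free-riders keep 18 each, adding 72. Group total = 72 + 61.20 = 133.20.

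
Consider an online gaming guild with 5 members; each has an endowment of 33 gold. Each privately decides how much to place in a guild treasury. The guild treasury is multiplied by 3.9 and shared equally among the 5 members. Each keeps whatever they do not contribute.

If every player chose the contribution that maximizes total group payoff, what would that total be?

643.50 gold

Each contributed unit returns 3.900 to the group as a whole (0.7800 to each of 5 players), which exceeds 1, so the social optimum is full contribution: group total = 3.900 × 165 = 643.50.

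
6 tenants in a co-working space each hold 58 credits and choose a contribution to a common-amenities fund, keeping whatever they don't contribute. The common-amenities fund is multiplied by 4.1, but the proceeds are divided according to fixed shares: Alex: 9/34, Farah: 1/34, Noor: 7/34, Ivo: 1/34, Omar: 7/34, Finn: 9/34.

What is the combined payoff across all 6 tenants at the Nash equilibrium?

Each unit j contributes comes back to j as 4.1 × (j's share), so j prefers to contribute only if that share exceeds 1/4.1 = 0.2439; otherwise keeping the unit dominates.
Alex and Finn are above the threshold, contributing 58 each; the remaining 4 contribute 0. Total contributed: 116.
The common-amenities fund pays out 4.1 × 116 = 475.60 in total (split across the unequal shares, but the aggregate is all that matters for the group sum).
The 4 free-riders keep 58 each, adding 232. Group total = 232 + 475.60 = 707.60.

707.60 credits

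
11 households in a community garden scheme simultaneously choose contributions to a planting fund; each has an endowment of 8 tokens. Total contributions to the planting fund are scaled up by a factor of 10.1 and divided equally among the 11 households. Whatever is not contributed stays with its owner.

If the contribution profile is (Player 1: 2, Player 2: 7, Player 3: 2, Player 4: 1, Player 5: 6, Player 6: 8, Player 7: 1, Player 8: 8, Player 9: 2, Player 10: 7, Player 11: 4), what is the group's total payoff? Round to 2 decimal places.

524.80 tokens

Total contributed: 2 + 7 + 2 + 1 + 6 + 8 + 1 + 8 + 2 + 7 + 4 = 48; total kept: 11 × 8 − 48 = 40.
The planting fund pays out 10.1 × 48 = 484.80 in aggregate.
Group total = 40 + 484.80 = 524.80.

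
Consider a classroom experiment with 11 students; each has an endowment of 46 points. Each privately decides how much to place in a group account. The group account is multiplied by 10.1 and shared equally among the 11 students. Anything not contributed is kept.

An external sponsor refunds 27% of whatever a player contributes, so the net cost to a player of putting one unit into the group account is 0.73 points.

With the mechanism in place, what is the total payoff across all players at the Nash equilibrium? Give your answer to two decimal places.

With the mechanism, a contributed unit returns (10.1/11) / 0.73 = 1.2578 per unit of net cost to the contributor — now above 1 — so contributing fully is weakly dominant for every player.
At the Nash equilibrium everyone contributes 46. Group total payoff = 11 × (46 × 0.27 + 10.1 × 46) = 5247.22.

5247.22 points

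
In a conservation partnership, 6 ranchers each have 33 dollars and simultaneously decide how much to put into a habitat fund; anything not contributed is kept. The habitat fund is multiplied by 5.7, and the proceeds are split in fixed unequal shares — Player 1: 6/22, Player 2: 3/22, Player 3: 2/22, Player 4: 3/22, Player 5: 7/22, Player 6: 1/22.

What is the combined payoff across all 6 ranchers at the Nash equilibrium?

508.20 dollars

A player with share s gets back 5.7·s per unit contributed, so full contribution is dominant for anyone with s > 1/5.7 = 0.1754 and zero contribution is dominant for anyone below.
Player 1 and Player 5 clear that bar, contributing 33 each; the remaining 4 contribute 0. Total contributed: 66.
The habitat fund pays out 5.7 × 66 = 376.20 in total (split across the unequal shares, but the aggregate is all that matters for the group sum).
The 4 free-riders keep 33 each, adding 132. Group total = 132 + 376.20 = 508.20.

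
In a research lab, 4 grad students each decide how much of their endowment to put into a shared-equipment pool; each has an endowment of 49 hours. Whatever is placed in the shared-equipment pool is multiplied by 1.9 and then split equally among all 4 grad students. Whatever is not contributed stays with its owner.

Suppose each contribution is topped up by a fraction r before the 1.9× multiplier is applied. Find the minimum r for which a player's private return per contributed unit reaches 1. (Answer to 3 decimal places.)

With matching at rate r, one contributed unit becomes (1 + r) in the shared-equipment pool and returns 1.9 × (1 + r) / 4 to the contributor.
Setting this equal to 1: 1 + r = 4/1.9 = 2.1053.
So the minimum matching rate is r = 2.1053 − 1 = 1.105.

1.105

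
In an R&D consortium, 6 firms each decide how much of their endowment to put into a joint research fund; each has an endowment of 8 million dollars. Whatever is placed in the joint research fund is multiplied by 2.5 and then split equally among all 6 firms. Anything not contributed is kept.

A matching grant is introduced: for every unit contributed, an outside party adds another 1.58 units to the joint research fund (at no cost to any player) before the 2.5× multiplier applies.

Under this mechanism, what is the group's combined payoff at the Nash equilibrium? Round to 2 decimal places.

The effective private return per unit is now 2.5 × 2.58 / 6 = 1.0750 > 1, so every player's dominant strategy flips to full contribution.
So the Nash equilibrium is full contribution by all 6; the group earns 2.5 × 2.58 × 48 = 309.60.

309.60 million dollars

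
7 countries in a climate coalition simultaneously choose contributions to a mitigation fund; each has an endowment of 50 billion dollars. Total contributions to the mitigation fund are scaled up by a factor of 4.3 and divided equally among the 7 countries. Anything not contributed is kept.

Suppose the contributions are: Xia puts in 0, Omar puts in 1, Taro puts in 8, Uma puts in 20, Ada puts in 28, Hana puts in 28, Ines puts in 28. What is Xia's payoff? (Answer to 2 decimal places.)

119.41 billion dollars

Total contributed: 0 + 1 + 8 + 20 + 28 + 28 + 28 = 113.
Each receives 4.3 × 113 / 7 = 69.41 from the mitigation fund.
Xia keeps 50 − 0 = 50, so Xia's payoff is 50 + 69.41 = 119.41.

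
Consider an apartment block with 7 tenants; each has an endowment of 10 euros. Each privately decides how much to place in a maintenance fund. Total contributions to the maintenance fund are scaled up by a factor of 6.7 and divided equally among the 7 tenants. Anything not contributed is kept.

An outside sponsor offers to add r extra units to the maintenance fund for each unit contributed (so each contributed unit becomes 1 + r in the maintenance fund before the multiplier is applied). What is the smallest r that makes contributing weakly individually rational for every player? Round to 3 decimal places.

With matching at rate r, one contributed unit becomes (1 + r) in the maintenance fund and returns 6.7 × (1 + r) / 7 to the contributor.
Setting this equal to 1: 1 + r = 7/6.7 = 1.0448.
So the minimum matching rate is r = 1.0448 − 1 = 0.045.

0.045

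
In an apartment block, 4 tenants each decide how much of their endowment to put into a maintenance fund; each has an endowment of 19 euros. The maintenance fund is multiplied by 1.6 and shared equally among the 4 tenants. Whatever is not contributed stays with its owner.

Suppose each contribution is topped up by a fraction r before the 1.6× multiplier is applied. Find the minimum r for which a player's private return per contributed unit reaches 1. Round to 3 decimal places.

1.500

With matching at rate r, one contributed unit becomes (1 + r) in the maintenance fund and returns 1.6 × (1 + r) / 4 to the contributor.
Setting this equal to 1: 1 + r = 4/1.6 = 2.5000.
So the minimum matching rate is r = 2.5000 − 1 = 1.500.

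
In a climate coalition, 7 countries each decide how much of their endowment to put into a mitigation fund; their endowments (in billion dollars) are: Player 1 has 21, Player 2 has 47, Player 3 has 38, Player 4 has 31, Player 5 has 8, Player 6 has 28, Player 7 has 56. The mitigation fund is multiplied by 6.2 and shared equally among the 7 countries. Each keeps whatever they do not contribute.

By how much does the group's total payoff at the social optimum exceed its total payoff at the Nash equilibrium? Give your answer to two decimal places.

The private return per contributed unit is 6.2/7 = 0.8857 < 1 for every player regardless of endowment, so the Nash equilibrium is zero contribution and the group total is Σ E_j = 21 + 47 + 38 + 31 + 8 + 28 + 56 = 229.
Each contributed unit returns 6.200 to the group, so the social optimum is full contribution by everyone: group total = 6.200 × 229 = 1419.80.
Efficiency loss = (6.200 − 1) × 229 = 1190.80.

1190.80 billion dollars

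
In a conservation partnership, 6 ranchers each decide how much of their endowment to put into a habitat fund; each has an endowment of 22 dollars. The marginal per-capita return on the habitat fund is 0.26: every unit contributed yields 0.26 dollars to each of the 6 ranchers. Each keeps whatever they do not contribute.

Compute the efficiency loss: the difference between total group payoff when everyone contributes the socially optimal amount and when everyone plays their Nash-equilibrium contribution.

The private return per contributed unit is 0.26 < 1, so contributing 0 is dominant for every player. At the Nash equilibrium everyone keeps their 22, and the group total is 6 × 22 = 132.
Each contributed unit returns 1.560 to the group as a whole (0.26 to each of 6 players), which exceeds 1, so the social optimum is full contribution: group total = 1.560 × 132 = 205.92.
Efficiency loss = 205.92 − 132 = 73.92.

73.92 dollars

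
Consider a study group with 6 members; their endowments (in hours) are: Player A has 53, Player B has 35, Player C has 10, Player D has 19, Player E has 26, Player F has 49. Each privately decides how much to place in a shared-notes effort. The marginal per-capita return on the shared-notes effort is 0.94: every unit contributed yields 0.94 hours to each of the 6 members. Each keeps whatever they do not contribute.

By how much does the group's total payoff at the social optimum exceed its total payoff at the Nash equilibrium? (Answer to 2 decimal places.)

890.88 hours

The private return per contributed unit is 0.94 < 1 for everyone, so the Nash equilibrium is zero contribution and the group total is Σ E_j = 53 + 35 + 10 + 19 + 26 + 49 = 192.
Each contributed unit returns 5.640 to the group, so the social optimum is full contribution by everyone: group total = 5.640 × 192 = 1082.88.
Efficiency loss = (5.640 − 1) × 192 = 890.88.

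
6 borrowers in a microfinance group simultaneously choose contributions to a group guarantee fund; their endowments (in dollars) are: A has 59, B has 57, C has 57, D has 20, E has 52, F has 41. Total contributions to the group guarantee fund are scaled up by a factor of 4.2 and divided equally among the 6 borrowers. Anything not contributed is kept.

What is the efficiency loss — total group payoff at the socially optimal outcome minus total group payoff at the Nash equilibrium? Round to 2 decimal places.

915.20 dollars

The private return per contributed unit is 4.2/6 = 0.7000 < 1 for every player regardless of endowment, so the Nash equilibrium is zero contribution and the group total is Σ E_j = 59 + 57 + 57 + 20 + 52 + 41 = 286.
Each contributed unit returns 4.200 to the group, so the social optimum is full contribution by everyone: group total = 4.200 × 286 = 1201.20.
Efficiency loss = (4.200 − 1) × 286 = 915.20.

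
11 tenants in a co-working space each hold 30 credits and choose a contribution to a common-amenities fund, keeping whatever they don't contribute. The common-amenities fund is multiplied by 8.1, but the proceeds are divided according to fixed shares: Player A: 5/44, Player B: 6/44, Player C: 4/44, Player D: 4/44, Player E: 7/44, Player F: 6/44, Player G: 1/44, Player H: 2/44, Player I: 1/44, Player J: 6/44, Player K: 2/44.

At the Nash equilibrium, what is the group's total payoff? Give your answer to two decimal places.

A player with share s gets back 8.1·s per unit contributed, so full contribution is dominant for anyone with s > 1/8.1 = 0.1235 and zero contribution is dominant for anyone below.
Player B, Player E, Player F and Player J are above the threshold, contributing 30 each; the remaining 7 contribute 0. Total contributed: 120.
The common-amenities fund pays out 8.1 × 120 = 972.00 in total (split across the unequal shares, but the aggregate is all that matters for the group sum).
The 7 free-riders keep 30 each, adding 210. Group total = 210 + 972.00 = 1182.00.

1182.00 credits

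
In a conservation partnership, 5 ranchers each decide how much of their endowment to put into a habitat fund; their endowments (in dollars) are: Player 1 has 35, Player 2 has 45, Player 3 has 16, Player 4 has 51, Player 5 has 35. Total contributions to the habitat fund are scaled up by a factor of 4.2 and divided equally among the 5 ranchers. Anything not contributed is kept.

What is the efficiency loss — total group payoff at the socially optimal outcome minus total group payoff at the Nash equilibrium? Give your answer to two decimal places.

582.40 dollars

The private return per contributed unit is 4.2/5 = 0.8400 < 1 for every player regardless of endowment, so the Nash equilibrium is zero contribution and the group total is Σ E_j = 35 + 45 + 16 + 51 + 35 = 182.
Each contributed unit returns 4.200 to the group, so the social optimum is full contribution by everyone: group total = 4.200 × 182 = 764.40.
Efficiency loss = (4.200 − 1) × 182 = 582.40.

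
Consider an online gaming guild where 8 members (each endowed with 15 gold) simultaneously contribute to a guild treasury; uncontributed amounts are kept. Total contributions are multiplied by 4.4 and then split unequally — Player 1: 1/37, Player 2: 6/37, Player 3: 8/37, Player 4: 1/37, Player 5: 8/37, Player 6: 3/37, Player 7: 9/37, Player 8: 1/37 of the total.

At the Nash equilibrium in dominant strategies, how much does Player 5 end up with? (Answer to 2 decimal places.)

Player j's private return per contributed unit is 4.4 × (j's share). Contributing is weakly dominant for j when that share is at least 1/4.4 = 0.2273, and contributing 0 is dominant otherwise.
Player 7 alone (share 9/37) is above the threshold, contributing 15; the remaining 7 contribute 0. Total contributed: 15.
Player 5 keeps 15 and receives 4.4 × 15 × 8/37 = 14.27 from the guild treasury, for a payoff of 29.27.

29.27 gold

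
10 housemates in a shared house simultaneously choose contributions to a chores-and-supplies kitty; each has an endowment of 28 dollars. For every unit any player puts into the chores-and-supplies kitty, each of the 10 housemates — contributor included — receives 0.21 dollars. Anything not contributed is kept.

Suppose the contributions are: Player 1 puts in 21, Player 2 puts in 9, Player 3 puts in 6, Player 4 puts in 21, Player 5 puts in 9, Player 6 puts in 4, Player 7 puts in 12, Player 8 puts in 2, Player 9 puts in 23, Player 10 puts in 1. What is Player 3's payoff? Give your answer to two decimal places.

Total contributed: 21 + 9 + 6 + 21 + 9 + 4 + 12 + 2 + 23 + 1 = 108.
Each receives 0.21 × 108 = 22.68 from the chores-and-supplies kitty.
Player 3 keeps 28 − 6 = 22, so Player 3's payoff is 22 + 22.68 = 44.68.

44.68 dollars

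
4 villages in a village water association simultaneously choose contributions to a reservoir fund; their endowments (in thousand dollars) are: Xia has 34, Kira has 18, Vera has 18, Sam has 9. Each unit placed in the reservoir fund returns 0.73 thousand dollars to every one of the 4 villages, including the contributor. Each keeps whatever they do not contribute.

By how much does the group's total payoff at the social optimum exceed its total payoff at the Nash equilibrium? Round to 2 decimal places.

The private return per contributed unit is 0.73 < 1 for everyone, so the Nash equilibrium is zero contribution and the group total is Σ E_j = 34 + 18 + 18 + 9 = 79.
Each contributed unit returns 2.920 to the group, so the social optimum is full contribution by everyone: group total = 2.920 × 79 = 230.68.
Efficiency loss = (2.920 − 1) × 79 = 151.68.

151.68 thousand dollars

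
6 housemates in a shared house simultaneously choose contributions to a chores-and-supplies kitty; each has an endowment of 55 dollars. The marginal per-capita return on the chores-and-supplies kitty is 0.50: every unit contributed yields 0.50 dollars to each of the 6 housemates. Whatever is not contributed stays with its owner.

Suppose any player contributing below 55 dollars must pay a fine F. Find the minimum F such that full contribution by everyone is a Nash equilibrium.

Given the others contribute fully, the best deviation is to contribute 0 (any partial contribution still incurs the fine and gives up units whose private return 0.50 is below 1).
Deviating from 55 to 0 saves 55 dollars but forfeits the deviator's share of the drop in the chores-and-supplies kitty: 0.50 × 55 = 27.50.
So the deviation gain is 55 − 27.50 = 27.50, and the fine must be at least 27.50 dollars to wipe it out.

27.50 dollars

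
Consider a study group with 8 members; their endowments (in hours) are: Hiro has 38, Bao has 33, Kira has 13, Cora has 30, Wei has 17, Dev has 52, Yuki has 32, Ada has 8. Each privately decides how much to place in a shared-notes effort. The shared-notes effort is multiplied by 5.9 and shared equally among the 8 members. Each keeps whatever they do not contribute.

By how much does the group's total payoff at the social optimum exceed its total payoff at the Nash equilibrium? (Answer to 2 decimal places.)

1092.70 hours

The private return per contributed unit is 5.9/8 = 0.7375 < 1 for every player regardless of endowment, so the Nash equilibrium is zero contribution and the group total is Σ E_j = 38 + 33 + 13 + 30 + 17 + 52 + 32 + 8 = 223.
Each contributed unit returns 5.900 to the group, so the social optimum is full contribution by everyone: group total = 5.900 × 223 = 1315.70.
Efficiency loss = (5.900 − 1) × 223 = 1092.70.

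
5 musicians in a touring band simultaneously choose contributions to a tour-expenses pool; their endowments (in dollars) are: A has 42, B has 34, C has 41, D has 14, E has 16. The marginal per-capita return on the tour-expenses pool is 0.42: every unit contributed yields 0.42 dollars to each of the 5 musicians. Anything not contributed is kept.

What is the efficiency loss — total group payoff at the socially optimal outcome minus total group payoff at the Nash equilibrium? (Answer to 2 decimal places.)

161.70 dollars

The private return per contributed unit is 0.42 < 1 for everyone, so the Nash equilibrium is zero contribution and the group total is Σ E_j = 42 + 34 + 41 + 14 + 16 = 147.
Each contributed unit returns 2.100 to the group, so the social optimum is full contribution by everyone: group total = 2.100 × 147 = 308.70.
Efficiency loss = (2.100 − 1) × 147 = 161.70.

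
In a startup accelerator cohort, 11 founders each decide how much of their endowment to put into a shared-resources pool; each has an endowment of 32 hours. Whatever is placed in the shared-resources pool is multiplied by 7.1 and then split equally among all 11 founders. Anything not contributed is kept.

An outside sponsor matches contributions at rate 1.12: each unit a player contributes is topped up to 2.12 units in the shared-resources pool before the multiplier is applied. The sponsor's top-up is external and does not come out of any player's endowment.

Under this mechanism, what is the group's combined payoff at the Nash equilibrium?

5298.30 hours

Under the mechanism each unit contributed yields 7.1 × 2.12 / 11 = 1.3684 back to its contributor per unit of net cost, which exceeds 1, making full contribution the dominant choice for everyone.
At the Nash equilibrium everyone contributes 32. Group total payoff = 7.1 × 2.12 × 352 = 5298.30.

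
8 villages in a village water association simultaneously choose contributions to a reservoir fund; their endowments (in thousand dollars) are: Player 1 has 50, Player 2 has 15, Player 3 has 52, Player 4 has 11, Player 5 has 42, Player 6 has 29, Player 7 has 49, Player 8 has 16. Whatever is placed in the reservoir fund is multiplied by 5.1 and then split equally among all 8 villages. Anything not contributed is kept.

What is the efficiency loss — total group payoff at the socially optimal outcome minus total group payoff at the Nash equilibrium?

The private return per contributed unit is 5.1/8 = 0.6375 < 1 for every player regardless of endowment, so the Nash equilibrium is zero contribution and the group total is Σ E_j = 50 + 15 + 52 + 11 + 42 + 29 + 49 + 16 = 264.
Each contributed unit returns 5.100 to the group, so the social optimum is full contribution by everyone: group total = 5.100 × 264 = 1346.40.
Efficiency loss = (5.100 − 1) × 264 = 1082.40.

1082.40 thousand dollars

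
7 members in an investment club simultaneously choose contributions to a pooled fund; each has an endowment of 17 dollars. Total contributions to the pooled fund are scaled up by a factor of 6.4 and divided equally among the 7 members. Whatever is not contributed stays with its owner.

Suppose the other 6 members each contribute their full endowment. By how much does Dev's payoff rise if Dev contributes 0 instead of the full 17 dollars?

Switching from a contribution of 17 to 0 lets Dev keep an extra 17 dollars, but lowers the pooled fund by 17, which costs Dev their own share of that drop: 6.4/7 × 17 = 15.54.
Net gain = 17 − 15.54 = 1.46. The private return per contributed unit (0.9143) is below 1, so free-riding is indeed the best response regardless of what the others do.

1.46 dollars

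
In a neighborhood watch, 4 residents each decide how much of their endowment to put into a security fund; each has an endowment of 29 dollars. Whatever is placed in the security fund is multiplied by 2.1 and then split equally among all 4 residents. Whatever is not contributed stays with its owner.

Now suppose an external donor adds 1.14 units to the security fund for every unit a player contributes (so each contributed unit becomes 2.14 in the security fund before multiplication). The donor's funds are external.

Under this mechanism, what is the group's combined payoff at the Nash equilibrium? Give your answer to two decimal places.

The effective private return per unit is now 2.1 × 2.14 / 4 = 1.1235 > 1, so every player's dominant strategy flips to full contribution.
So the Nash equilibrium is full contribution by all 4; the group earns 2.1 × 2.14 × 116 = 521.30.

521.30 dollars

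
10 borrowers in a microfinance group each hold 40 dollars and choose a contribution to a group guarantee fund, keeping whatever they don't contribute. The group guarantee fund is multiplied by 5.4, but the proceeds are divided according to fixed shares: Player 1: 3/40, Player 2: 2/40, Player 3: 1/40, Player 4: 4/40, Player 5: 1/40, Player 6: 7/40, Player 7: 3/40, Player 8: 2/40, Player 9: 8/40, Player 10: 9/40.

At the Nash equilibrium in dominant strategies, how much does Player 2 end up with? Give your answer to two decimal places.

Each unit j contributes comes back to j as 5.4 × (j's share), so j prefers to contribute only if that share exceeds 1/5.4 = 0.1852; otherwise keeping the unit dominates.
The shares above 0.1852 belong to Player 9 and Player 10, contributing 40 each; the remaining 8 contribute 0. Total contributed: 80.
Player 2 keeps 40 and receives 5.4 × 80 × 2/40 = 21.60 from the group guarantee fund, for a payoff of 61.60.

61.60 dollars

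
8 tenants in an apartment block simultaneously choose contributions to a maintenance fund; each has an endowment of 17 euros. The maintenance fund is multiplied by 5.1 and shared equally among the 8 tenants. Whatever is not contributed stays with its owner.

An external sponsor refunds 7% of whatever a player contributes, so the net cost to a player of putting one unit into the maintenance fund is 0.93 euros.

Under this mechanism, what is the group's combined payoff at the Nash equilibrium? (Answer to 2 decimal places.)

With the mechanism, a contributed unit returns (5.1/8) / 0.93 = 0.6855 per unit of net cost — still below 1 — so contributing 0 remains dominant for every player.
At the Nash equilibrium no one contributes; group total payoff = 8 × 17 = 136.

136.00 euros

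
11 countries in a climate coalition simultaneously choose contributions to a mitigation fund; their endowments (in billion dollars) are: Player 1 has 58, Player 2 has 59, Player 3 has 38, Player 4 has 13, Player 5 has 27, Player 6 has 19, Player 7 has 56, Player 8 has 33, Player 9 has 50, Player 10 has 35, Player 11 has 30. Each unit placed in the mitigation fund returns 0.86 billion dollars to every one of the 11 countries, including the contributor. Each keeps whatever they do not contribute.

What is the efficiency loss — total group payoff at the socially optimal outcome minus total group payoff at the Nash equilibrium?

3536.28 billion dollars

The private return per contributed unit is 0.86 < 1 for everyone, so the Nash equilibrium is zero contribution and the group total is Σ E_j = 58 + 59 + 38 + 13 + 27 + 19 + 56 + 33 + 50 + 35 + 30 = 418.
Each contributed unit returns 9.460 to the group, so the social optimum is full contribution by everyone: group total = 9.460 × 418 = 3954.28.
Efficiency loss = (9.460 − 1) × 418 = 3536.28.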